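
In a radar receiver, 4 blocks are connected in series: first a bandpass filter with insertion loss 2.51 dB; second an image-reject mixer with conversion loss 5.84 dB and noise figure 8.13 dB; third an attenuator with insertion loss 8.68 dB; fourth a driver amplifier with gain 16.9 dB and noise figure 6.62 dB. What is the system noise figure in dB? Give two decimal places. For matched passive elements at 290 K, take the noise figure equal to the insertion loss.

Convert to linear (a loss of L dB is a gain of −L dB): F_i = 10^(NF_i/10), G_i = 10^(G_i,dB/10)
  Stage 1: F_1 = 10^(2.51/10) = 1.782, G_1 = 10^(−2.51/10) = 0.5610
  Stage 2: F_2 = 10^(8.13/10) = 6.501, G_2 = 10^(−5.84/10) = 0.2606
  Stage 3: F_3 = 10^(8.68/10) = 7.379, G_3 = 10^(−8.68/10) = 0.1355
  Stage 4: F_4 = 10^(6.62/10) = 4.592, G_4 = 10^(16.9/10) = 48.98
Friis cascade:
  F = 1.782 + (6.501 − 1)/0.5610 + (7.379 − 1)/0.1462 + (4.592 − 1)/0.01982 = 236.5
NF = 10 log₁₀(236.5) = 23.74 dB

23.74 dB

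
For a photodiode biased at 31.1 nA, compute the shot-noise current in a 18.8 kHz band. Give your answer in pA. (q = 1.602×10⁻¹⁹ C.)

13.7 pA

I_n = √(2qI·B)
2qI·B = 2 × 1.602×10⁻¹⁹ × 3.11×10⁻⁸ × 1.88×10⁴ = 1.87×10⁻²² A²
I_n = √(1.87×10⁻²²) = 1.37×10⁻¹¹ A = 13.7 pA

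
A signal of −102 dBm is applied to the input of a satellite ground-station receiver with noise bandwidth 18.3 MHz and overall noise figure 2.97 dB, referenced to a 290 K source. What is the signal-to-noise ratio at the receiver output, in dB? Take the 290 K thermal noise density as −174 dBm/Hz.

Noise floor: N = −174 + 10 log₁₀(B) + NF
10 log₁₀(1.83×10⁷) = 72.62 dB
N = −174 + 72.62 + 2.97 = −98.41 dBm
SNR = P_sig − N = −102 − (−98.41) = −3.59 dB → −3.6 dB

−3.6 dB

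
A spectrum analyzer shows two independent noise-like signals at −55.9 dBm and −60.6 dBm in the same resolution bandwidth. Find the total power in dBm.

Convert to linear, add, convert back:
P₁ = 2.57×10⁻⁹ W, P₂ = 8.71×10⁻¹⁰ W
P_tot = 3.44×10⁻⁹ W → 10 log₁₀(P_tot / 10⁻³) = −54.6 dBm

−54.6 dBm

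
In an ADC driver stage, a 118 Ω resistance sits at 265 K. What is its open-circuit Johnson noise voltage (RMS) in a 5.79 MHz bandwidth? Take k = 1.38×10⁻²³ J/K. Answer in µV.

3.16 µV

V_n = √(4kTRB)
4kTRB = 4 × 1.38×10⁻²³ × 265 × 1.18×10² × 5.79×10⁶ = 9.99×10⁻¹² V²
V_n = √(9.99×10⁻¹²) = 3.16×10⁻⁶ V = 3.16 µV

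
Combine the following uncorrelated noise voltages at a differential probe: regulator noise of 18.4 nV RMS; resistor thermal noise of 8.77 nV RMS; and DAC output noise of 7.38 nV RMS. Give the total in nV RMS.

Uncorrelated sources add in power (mean-square): V_tot = √(ΣV_i²)
V_tot = √[(1.84×10⁻⁸)² + (8.77×10⁻⁹)² + (7.38×10⁻⁹)²] = 2.17×10⁻⁸ V = 21.7 nV

21.7 nV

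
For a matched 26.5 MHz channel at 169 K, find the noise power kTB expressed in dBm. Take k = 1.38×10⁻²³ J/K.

−102.1 dBm

P_n = kTB = 1.38×10⁻²³ × 169 × 2.65×10⁷ = 6.18×10⁻¹⁴ W
In dBm: 10 log₁₀(6.18×10⁻¹⁴ / 10⁻³) = −102.1 dBm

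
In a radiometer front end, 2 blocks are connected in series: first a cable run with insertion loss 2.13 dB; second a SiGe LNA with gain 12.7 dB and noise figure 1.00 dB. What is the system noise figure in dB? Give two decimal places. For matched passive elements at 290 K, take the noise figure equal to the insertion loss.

Convert to linear (a loss of L dB is a gain of −L dB): F_i = 10^(NF_i/10), G_i = 10^(G_i,dB/10)
  Stage 1: F_1 = 10^(2.13/10) = 1.633, G_1 = 10^(−2.13/10) = 0.6124
  Stage 2: F_2 = 10^(1.00/10) = 1.259, G_2 = 10^(12.7/10) = 18.62
Friis cascade:
  F = 1.633 + (1.259 − 1)/0.6124 = 2.056
NF = 10 log₁₀(2.056) = 3.13 dB

3.13 dB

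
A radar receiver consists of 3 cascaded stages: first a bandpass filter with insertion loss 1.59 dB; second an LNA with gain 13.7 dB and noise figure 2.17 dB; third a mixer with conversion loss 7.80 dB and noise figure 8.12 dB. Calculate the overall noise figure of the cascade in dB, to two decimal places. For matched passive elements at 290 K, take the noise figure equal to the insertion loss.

4.34 dB

Convert to linear (a loss of L dB is a gain of −L dB): F_i = 10^(NF_i/10), G_i = 10^(G_i,dB/10)
  Stage 1: F_1 = 10^(1.59/10) = 1.442, G_1 = 10^(−1.59/10) = 0.6934
  Stage 2: F_2 = 10^(2.17/10) = 1.648, G_2 = 10^(13.7/10) = 23.44
  Stage 3: F_3 = 10^(8.12/10) = 6.486, G_3 = 10^(−7.80/10) = 0.1660
Friis cascade:
  F = 1.442 + (1.648 − 1)/0.6934 + (6.486 − 1)/16.26 = 2.714
NF = 10 log₁₀(2.714) = 4.34 dB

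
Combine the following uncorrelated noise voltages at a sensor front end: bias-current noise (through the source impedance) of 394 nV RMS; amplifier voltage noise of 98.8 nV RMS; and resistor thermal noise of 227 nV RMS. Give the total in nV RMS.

Uncorrelated sources add in power (mean-square): V_tot = √(ΣV_i²)
V_tot = √[(3.94×10⁻⁷)² + (9.88×10⁻⁸)² + (2.27×10⁻⁷)²] = 4.65×10⁻⁷ V = 465 nV

465 nV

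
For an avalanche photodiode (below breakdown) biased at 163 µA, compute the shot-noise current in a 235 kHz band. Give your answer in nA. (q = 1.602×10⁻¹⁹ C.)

3.50 nA

I_n = √(2qI·B)
2qI·B = 2 × 1.602×10⁻¹⁹ × 1.63×10⁻⁴ × 2.35×10⁵ = 1.23×10⁻¹⁷ A²
I_n = √(1.23×10⁻¹⁷) = 3.50×10⁻⁹ A = 3.50 nA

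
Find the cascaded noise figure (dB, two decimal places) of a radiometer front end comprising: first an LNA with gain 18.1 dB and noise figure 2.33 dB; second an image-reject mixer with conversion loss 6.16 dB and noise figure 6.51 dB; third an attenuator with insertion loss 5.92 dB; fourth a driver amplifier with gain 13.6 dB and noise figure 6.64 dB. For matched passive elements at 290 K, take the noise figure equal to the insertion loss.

Convert to linear (a loss of L dB is a gain of −L dB): F_i = 10^(NF_i/10), G_i = 10^(G_i,dB/10)
  Stage 1: F_1 = 10^(2.33/10) = 1.710, G_1 = 10^(18.1/10) = 64.57
  Stage 2: F_2 = 10^(6.51/10) = 4.477, G_2 = 10^(−6.16/10) = 0.2421
  Stage 3: F_3 = 10^(5.92/10) = 3.908, G_3 = 10^(−5.92/10) = 0.2559
  Stage 4: F_4 = 10^(6.64/10) = 4.613, G_4 = 10^(13.6/10) = 22.91
Friis cascade:
  F = 1.710 + (4.477 − 1)/64.57 + (3.908 − 1)/15.63 + (4.613 − 1)/3.999 = 2.853
NF = 10 log₁₀(2.853) = 4.55 dB

4.55 dB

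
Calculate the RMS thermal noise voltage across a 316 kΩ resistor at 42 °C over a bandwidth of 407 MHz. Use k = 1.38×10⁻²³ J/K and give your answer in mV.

T = 42 °C + 273.15 = 315.15 K
V_n = √(4kTRB)
4kTRB = 4 × 1.38×10⁻²³ × 315.15 × 3.16×10⁵ × 4.07×10⁸ = 2.24×10⁻⁶ V²
V_n = √(2.24×10⁻⁶) = 1.50×10⁻³ V = 1.50 mV

1.50 mV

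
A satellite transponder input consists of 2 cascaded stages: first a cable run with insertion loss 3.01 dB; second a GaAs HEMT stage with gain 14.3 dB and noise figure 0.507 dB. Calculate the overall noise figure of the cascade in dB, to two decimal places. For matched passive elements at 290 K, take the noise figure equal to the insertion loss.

Convert to linear (a loss of L dB is a gain of −L dB): F_i = 10^(NF_i/10), G_i = 10^(G_i,dB/10)
  Stage 1: F_1 = 10^(3.01/10) = 2.000, G_1 = 10^(−3.01/10) = 0.5000
  Stage 2: F_2 = 10^(0.507/10) = 1.124, G_2 = 10^(14.3/10) = 26.92
Friis cascade:
  F = 2.000 + (1.124 − 1)/0.5000 = 2.248
NF = 10 log₁₀(2.248) = 3.52 dB

3.52 dB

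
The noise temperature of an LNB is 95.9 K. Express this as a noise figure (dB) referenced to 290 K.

F = 1 + T_e/T₀ = 1 + 95.9/290 = 1.33069
NF = 10 log₁₀(1.33069) = 1.24 dB

1.24 dB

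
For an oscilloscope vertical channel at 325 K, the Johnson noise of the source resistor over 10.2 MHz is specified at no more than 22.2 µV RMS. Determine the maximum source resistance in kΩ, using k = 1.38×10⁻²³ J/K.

Johnson–Nyquist: V_n = √(4kTRB) ⇒ R = V_n² / (4kTB)
4kTB = 4 × 1.38×10⁻²³ × 325 × 1.02×10⁷ = 1.83×10⁻¹³
R = (2.22×10⁻⁵)² / 1.83×10⁻¹³ = 2.69×10³ Ω = 2.69 kΩ

2.69 kΩ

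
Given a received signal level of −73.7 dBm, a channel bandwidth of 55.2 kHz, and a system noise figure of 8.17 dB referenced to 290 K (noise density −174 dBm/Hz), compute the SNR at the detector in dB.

Noise floor: N = −174 + 10 log₁₀(B) + NF
10 log₁₀(5.52×10⁴) = 47.42 dB
N = −174 + 47.42 + 8.17 = −118.41 dBm
SNR = P_sig − N = −73.7 − (−118.41) = 44.71 dB → 44.7 dB

44.7 dB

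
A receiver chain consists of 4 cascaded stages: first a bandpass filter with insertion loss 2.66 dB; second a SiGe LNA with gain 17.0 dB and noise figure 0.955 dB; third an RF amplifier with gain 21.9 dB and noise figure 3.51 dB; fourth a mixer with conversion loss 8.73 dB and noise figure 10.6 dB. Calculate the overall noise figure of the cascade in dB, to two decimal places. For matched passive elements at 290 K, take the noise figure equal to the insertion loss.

3.71 dB

Convert to linear (a loss of L dB is a gain of −L dB): F_i = 10^(NF_i/10), G_i = 10^(G_i,dB/10)
  Stage 1: F_1 = 10^(2.66/10) = 1.845, G_1 = 10^(−2.66/10) = 0.5420
  Stage 2: F_2 = 10^(0.955/10) = 1.246, G_2 = 10^(17.0/10) = 50.12
  Stage 3: F_3 = 10^(3.51/10) = 2.244, G_3 = 10^(21.9/10) = 154.9
  Stage 4: F_4 = 10^(10.6/10) = 11.48, G_4 = 10^(−8.73/10) = 0.1340
Friis cascade:
  F = 1.845 + (1.246 − 1)/0.5420 + (2.244 − 1)/27.16 + (11.48 − 1)/4207 = 2.347
NF = 10 log₁₀(2.347) = 3.71 dB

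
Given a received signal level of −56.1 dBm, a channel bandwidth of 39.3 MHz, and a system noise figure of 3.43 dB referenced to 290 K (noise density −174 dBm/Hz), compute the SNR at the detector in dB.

Noise floor: N = −174 + 10 log₁₀(B) + NF
10 log₁₀(3.93×10⁷) = 75.94 dB
N = −174 + 75.94 + 3.43 = −94.63 dBm
SNR = P_sig − N = −56.1 − (−94.63) = 38.53 dB → 38.5 dB

38.5 dB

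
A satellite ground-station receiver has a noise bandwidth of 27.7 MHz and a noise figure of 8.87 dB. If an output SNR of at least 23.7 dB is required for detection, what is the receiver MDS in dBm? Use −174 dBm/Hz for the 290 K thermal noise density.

−67.0 dBm

Sensitivity = −174 + 10 log₁₀(B) + NF + SNR_min
= −174 + 74.42 + 8.87 + 23.7
= −67.01 dBm → −67.0 dBm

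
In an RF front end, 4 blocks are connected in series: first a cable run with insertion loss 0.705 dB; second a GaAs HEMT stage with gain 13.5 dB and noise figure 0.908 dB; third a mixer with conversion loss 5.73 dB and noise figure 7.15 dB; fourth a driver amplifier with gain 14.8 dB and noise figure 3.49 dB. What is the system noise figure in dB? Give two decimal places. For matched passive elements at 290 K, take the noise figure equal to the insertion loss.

2.82 dB

Convert to linear (a loss of L dB is a gain of −L dB): F_i = 10^(NF_i/10), G_i = 10^(G_i,dB/10)
  Stage 1: F_1 = 10^(0.705/10) = 1.176, G_1 = 10^(−0.705/10) = 0.8502
  Stage 2: F_2 = 10^(0.908/10) = 1.233, G_2 = 10^(13.5/10) = 22.39
  Stage 3: F_3 = 10^(7.15/10) = 5.188, G_3 = 10^(−5.73/10) = 0.2673
  Stage 4: F_4 = 10^(3.49/10) = 2.234, G_4 = 10^(14.8/10) = 30.20
Friis cascade:
  F = 1.176 + (1.233 − 1)/0.8502 + (5.188 − 1)/19.03 + (2.234 − 1)/5.087 = 1.912
NF = 10 log₁₀(1.912) = 2.82 dB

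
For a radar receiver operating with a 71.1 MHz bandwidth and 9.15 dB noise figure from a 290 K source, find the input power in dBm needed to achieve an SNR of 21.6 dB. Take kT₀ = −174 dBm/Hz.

−64.7 dBm

Sensitivity = −174 + 10 log₁₀(B) + NF + SNR_min
= −174 + 78.52 + 9.15 + 21.6
= −64.73 dBm → −64.7 dBm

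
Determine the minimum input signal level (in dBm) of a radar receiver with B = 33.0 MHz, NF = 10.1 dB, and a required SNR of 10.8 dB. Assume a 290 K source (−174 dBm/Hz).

Sensitivity = −174 + 10 log₁₀(B) + NF + SNR_min
= −174 + 75.19 + 10.1 + 10.8
= −77.91 dBm → −77.9 dBm

−77.9 dBm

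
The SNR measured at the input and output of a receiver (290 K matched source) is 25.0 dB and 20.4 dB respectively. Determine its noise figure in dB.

NF (dB) = SNR_in(dB) − SNR_out(dB) when the source is at T₀
NF = 25.0 − 20.4 = 4.6 dB

4.6 dB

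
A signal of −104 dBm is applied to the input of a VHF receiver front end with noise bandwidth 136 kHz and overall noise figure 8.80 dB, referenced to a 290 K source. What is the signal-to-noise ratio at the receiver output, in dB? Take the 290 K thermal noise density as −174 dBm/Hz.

9.9 dB

Noise floor: N = −174 + 10 log₁₀(B) + NF
10 log₁₀(1.36×10⁵) = 51.34 dB
N = −174 + 51.34 + 8.80 = −113.86 dBm
SNR = P_sig − N = −104 − (−113.86) = 9.86 dB → 9.9 dB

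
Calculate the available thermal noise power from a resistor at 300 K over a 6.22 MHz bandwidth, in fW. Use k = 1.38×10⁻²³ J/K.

P_n = kTB = 1.38×10⁻²³ × 300 × 6.22×10⁶ = 2.58×10⁻¹⁴ W = 25.8 fW

25.8 fW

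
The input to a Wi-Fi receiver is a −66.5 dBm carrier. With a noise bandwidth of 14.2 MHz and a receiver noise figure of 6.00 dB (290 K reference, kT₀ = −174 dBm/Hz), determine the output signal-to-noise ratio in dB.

30.0 dB

Noise floor: N = −174 + 10 log₁₀(B) + NF
10 log₁₀(1.42×10⁷) = 71.52 dB
N = −174 + 71.52 + 6.00 = −96.48 dBm
SNR = P_sig − N = −66.5 − (−96.48) = 29.98 dB → 30.0 dB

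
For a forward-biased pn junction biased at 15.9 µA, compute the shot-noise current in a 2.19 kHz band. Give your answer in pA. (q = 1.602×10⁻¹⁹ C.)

106 pA

I_n = √(2qI·B)
2qI·B = 2 × 1.602×10⁻¹⁹ × 1.59×10⁻⁵ × 2.19×10³ = 1.12×10⁻²⁰ A²
I_n = √(1.12×10⁻²⁰) = 1.06×10⁻¹⁰ A = 106 pA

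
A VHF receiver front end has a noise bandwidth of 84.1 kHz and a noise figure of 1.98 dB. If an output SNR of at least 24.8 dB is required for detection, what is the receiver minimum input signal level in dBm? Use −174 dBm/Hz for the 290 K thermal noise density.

−98.0 dBm

Sensitivity = −174 + 10 log₁₀(B) + NF + SNR_min
= −174 + 49.25 + 1.98 + 24.8
= −97.97 dBm → −98.0 dBm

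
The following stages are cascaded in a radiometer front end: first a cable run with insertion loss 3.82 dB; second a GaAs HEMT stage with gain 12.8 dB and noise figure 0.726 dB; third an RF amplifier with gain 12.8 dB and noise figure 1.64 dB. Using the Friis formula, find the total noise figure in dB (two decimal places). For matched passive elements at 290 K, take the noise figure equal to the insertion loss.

Convert to linear (a loss of L dB is a gain of −L dB): F_i = 10^(NF_i/10), G_i = 10^(G_i,dB/10)
  Stage 1: F_1 = 10^(3.82/10) = 2.410, G_1 = 10^(−3.82/10) = 0.4150
  Stage 2: F_2 = 10^(0.726/10) = 1.182, G_2 = 10^(12.8/10) = 19.05
  Stage 3: F_3 = 10^(1.64/10) = 1.459, G_3 = 10^(12.8/10) = 19.05
Friis cascade:
  F = 2.410 + (1.182 − 1)/0.4150 + (1.459 − 1)/7.907 = 2.906
NF = 10 log₁₀(2.906) = 4.63 dB

4.63 dB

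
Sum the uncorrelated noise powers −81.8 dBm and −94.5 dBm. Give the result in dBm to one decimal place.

Convert to linear, add, convert back:
P₁ = 6.61×10⁻¹² W, P₂ = 3.55×10⁻¹³ W
P_tot = 6.96×10⁻¹² W → 10 log₁₀(P_tot / 10⁻³) = −81.6 dBm

−81.6 dBm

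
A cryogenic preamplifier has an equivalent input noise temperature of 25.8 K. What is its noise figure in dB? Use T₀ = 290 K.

0.370 dB

F = 1 + T_e/T₀ = 1 + 25.8/290 = 1.08897
NF = 10 log₁₀(1.08897) = 0.370 dB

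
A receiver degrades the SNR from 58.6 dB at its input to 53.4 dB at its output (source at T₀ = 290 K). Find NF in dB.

NF (dB) = SNR_in(dB) − SNR_out(dB) when the source is at T₀
NF = 58.6 − 53.4 = 5.2 dB

5.2 dB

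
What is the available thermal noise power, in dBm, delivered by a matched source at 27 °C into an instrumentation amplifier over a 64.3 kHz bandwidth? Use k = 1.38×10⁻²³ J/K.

T = 27 °C + 273.15 = 300.15 K
P_n = kTB = 1.38×10⁻²³ × 300.15 × 6.43×10⁴ = 2.66×10⁻¹⁶ W
In dBm: 10 log₁₀(2.66×10⁻¹⁶ / 10⁻³) = −125.7 dBm

−125.7 dBm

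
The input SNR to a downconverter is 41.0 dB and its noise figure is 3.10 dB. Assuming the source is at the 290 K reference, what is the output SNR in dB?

37.90 dB

By definition F = SNR_in/SNR_out, so in dB: SNR_out = SNR_in − NF
SNR_out = 41.0 − 3.10 = 37.90 dB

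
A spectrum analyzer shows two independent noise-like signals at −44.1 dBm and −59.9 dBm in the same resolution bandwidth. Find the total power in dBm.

Convert to linear, add, convert back:
P₁ = 3.89×10⁻⁸ W, P₂ = 1.02×10⁻⁹ W
P_tot = 3.99×10⁻⁸ W → 10 log₁₀(P_tot / 10⁻³) = −44.0 dBm

−44.0 dBm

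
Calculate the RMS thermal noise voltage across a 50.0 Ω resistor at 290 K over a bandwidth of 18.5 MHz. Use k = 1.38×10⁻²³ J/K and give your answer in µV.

V_n = √(4kTRB)
4kTRB = 4 × 1.38×10⁻²³ × 290 × 5.00×10¹ × 1.85×10⁷ = 1.48×10⁻¹¹ V²
V_n = √(1.48×10⁻¹¹) = 3.85×10⁻⁶ V = 3.85 µV

3.85 µV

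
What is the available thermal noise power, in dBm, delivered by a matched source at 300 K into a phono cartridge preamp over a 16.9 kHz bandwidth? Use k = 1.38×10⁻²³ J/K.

−131.6 dBm

P_n = kTB = 1.38×10⁻²³ × 300 × 1.69×10⁴ = 7.00×10⁻¹⁷ W
In dBm: 10 log₁₀(7.00×10⁻¹⁷ / 10⁻³) = −131.6 dBm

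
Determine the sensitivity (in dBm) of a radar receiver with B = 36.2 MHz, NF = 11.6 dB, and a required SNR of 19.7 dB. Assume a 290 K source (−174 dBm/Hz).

−67.1 dBm

Sensitivity = −174 + 10 log₁₀(B) + NF + SNR_min
= −174 + 75.59 + 11.6 + 19.7
= −67.11 dBm → −67.1 dBm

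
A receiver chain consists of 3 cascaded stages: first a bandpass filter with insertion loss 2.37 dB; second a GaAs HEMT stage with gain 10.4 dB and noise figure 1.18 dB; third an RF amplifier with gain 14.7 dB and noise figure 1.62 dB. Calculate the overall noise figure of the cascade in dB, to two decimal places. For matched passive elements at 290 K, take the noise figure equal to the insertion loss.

3.68 dB

Convert to linear (a loss of L dB is a gain of −L dB): F_i = 10^(NF_i/10), G_i = 10^(G_i,dB/10)
  Stage 1: F_1 = 10^(2.37/10) = 1.726, G_1 = 10^(−2.37/10) = 0.5794
  Stage 2: F_2 = 10^(1.18/10) = 1.312, G_2 = 10^(10.4/10) = 10.96
  Stage 3: F_3 = 10^(1.62/10) = 1.452, G_3 = 10^(14.7/10) = 29.51
Friis cascade:
  F = 1.726 + (1.312 − 1)/0.5794 + (1.452 − 1)/6.353 = 2.336
NF = 10 log₁₀(2.336) = 3.68 dB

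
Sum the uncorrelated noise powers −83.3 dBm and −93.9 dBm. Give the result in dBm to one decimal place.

−82.9 dBm

Convert to linear, add, convert back:
P₁ = 4.68×10⁻¹² W, P₂ = 4.07×10⁻¹³ W
P_tot = 5.08×10⁻¹² W → 10 log₁₀(P_tot / 10⁻³) = −82.9 dBm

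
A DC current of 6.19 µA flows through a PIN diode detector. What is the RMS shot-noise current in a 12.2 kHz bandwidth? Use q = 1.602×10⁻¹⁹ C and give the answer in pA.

I_n = √(2qI·B)
2qI·B = 2 × 1.602×10⁻¹⁹ × 6.19×10⁻⁶ × 1.22×10⁴ = 2.42×10⁻²⁰ A²
I_n = √(2.42×10⁻²⁰) = 1.56×10⁻¹⁰ A = 156 pA

156 pA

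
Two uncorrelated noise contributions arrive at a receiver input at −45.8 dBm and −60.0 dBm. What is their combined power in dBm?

Convert to linear, add, convert back:
P₁ = 2.63×10⁻⁸ W, P₂ = 1.00×10⁻⁹ W
P_tot = 2.73×10⁻⁸ W → 10 log₁₀(P_tot / 10⁻³) = −45.6 dBm

−45.6 dBm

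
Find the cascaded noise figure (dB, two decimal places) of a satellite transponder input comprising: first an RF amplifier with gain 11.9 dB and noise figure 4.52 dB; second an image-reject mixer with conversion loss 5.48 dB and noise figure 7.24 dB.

Convert to linear (a loss of L dB is a gain of −L dB): F_i = 10^(NF_i/10), G_i = 10^(G_i,dB/10)
  Stage 1: F_1 = 10^(4.52/10) = 2.831, G_1 = 10^(11.9/10) = 15.49
  Stage 2: F_2 = 10^(7.24/10) = 5.297, G_2 = 10^(−5.48/10) = 0.2831
Friis cascade:
  F = 2.831 + (5.297 − 1)/15.49 = 3.109
NF = 10 log₁₀(3.109) = 4.93 dB

4.93 dB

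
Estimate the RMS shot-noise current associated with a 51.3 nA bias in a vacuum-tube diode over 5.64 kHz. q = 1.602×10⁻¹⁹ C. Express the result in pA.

9.63 pA

I_n = √(2qI·B)
2qI·B = 2 × 1.602×10⁻¹⁹ × 5.13×10⁻⁸ × 5.64×10³ = 9.27×10⁻²³ A²
I_n = √(9.27×10⁻²³) = 9.63×10⁻¹² A = 9.63 pA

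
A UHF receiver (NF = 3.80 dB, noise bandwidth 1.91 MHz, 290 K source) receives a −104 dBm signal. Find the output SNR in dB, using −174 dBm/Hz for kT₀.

3.4 dB

Noise floor: N = −174 + 10 log₁₀(B) + NF
10 log₁₀(1.91×10⁶) = 62.81 dB
N = −174 + 62.81 + 3.80 = −107.39 dBm
SNR = P_sig − N = −104 − (−107.39) = 3.39 dB → 3.4 dB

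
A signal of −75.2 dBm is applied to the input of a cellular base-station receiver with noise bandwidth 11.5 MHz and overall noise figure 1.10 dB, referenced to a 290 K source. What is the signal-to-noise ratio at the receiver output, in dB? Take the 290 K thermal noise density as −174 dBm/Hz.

Noise floor: N = −174 + 10 log₁₀(B) + NF
10 log₁₀(1.15×10⁷) = 70.61 dB
N = −174 + 70.61 + 1.10 = −102.29 dBm
SNR = P_sig − N = −75.2 − (−102.29) = 27.09 dB → 27.1 dB

27.1 dB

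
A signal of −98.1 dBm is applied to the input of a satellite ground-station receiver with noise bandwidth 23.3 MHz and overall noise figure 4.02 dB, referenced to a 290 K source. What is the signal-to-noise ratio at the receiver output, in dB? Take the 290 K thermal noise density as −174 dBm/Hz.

Noise floor: N = −174 + 10 log₁₀(B) + NF
10 log₁₀(2.33×10⁷) = 73.67 dB
N = −174 + 73.67 + 4.02 = −96.31 dBm
SNR = P_sig − N = −98.1 − (−96.31) = −1.79 dB → −1.8 dB

−1.8 dB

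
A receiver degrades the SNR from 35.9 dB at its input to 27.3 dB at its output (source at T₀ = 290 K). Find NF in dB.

8.6 dB

NF (dB) = SNR_in(dB) − SNR_out(dB) when the source is at T₀
NF = 35.9 − 27.3 = 8.6 dB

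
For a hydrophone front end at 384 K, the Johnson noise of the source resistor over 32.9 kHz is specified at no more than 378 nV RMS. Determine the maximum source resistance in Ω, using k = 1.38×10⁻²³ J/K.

Johnson–Nyquist: V_n = √(4kTRB) ⇒ R = V_n² / (4kTB)
4kTB = 4 × 1.38×10⁻²³ × 384 × 3.29×10⁴ = 6.97×10⁻¹⁶
R = (3.78×10⁻⁷)² / 6.97×10⁻¹⁶ = 2.05×10² Ω = 205 Ω

205 Ω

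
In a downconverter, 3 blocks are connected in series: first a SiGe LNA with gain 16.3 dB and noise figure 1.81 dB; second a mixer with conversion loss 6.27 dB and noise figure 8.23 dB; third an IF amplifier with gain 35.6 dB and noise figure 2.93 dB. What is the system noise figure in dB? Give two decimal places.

Convert to linear (a loss of L dB is a gain of −L dB): F_i = 10^(NF_i/10), G_i = 10^(G_i,dB/10)
  Stage 1: F_1 = 10^(1.81/10) = 1.517, G_1 = 10^(16.3/10) = 42.66
  Stage 2: F_2 = 10^(8.23/10) = 6.653, G_2 = 10^(−6.27/10) = 0.2360
  Stage 3: F_3 = 10^(2.93/10) = 1.963, G_3 = 10^(35.6/10) = 3631
Friis cascade:
  F = 1.517 + (6.653 − 1)/42.66 + (1.963 − 1)/10.07 = 1.745
NF = 10 log₁₀(1.745) = 2.42 dB

2.42 dB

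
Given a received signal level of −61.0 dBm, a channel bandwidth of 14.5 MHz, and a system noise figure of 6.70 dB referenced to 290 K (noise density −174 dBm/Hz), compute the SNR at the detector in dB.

34.7 dB

Noise floor: N = −174 + 10 log₁₀(B) + NF
10 log₁₀(1.45×10⁷) = 71.61 dB
N = −174 + 71.61 + 6.70 = −95.69 dBm
SNR = P_sig − N = −61.0 − (−95.69) = 34.69 dB → 34.7 dB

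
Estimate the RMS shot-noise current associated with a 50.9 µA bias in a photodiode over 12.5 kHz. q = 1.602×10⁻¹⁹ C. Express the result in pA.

I_n = √(2qI·B)
2qI·B = 2 × 1.602×10⁻¹⁹ × 5.09×10⁻⁵ × 1.25×10⁴ = 2.04×10⁻¹⁹ A²
I_n = √(2.04×10⁻¹⁹) = 4.52×10⁻¹⁰ A = 452 pA

452 pA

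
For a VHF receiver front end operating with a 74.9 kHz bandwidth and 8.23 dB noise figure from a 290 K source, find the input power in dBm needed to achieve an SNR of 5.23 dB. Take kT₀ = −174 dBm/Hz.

−111.8 dBm

Sensitivity = −174 + 10 log₁₀(B) + NF + SNR_min
= −174 + 48.74 + 8.23 + 5.23
= −111.80 dBm → −111.8 dBm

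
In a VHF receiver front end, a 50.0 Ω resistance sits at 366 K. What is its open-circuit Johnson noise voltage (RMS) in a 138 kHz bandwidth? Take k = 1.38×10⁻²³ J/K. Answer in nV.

373 nV

V_n = √(4kTRB)
4kTRB = 4 × 1.38×10⁻²³ × 366 × 5.00×10¹ × 1.38×10⁵ = 1.39×10⁻¹³ V²
V_n = √(1.39×10⁻¹³) = 3.73×10⁻⁷ V = 373 nV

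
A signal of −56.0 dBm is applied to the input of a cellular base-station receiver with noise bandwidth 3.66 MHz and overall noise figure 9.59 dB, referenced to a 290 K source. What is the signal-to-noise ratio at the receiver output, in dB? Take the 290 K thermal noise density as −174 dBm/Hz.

Noise floor: N = −174 + 10 log₁₀(B) + NF
10 log₁₀(3.66×10⁶) = 65.63 dB
N = −174 + 65.63 + 9.59 = −98.78 dBm
SNR = P_sig − N = −56.0 − (−98.78) = 42.78 dB → 42.8 dB

42.8 dB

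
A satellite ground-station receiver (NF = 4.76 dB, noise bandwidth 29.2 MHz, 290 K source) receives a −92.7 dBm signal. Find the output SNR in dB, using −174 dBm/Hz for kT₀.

Noise floor: N = −174 + 10 log₁₀(B) + NF
10 log₁₀(2.92×10⁷) = 74.65 dB
N = −174 + 74.65 + 4.76 = −94.59 dBm
SNR = P_sig − N = −92.7 − (−94.59) = 1.89 dB → 1.9 dB

1.9 dB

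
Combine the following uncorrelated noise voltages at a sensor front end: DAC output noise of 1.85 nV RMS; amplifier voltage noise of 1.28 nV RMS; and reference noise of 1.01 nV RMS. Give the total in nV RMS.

Uncorrelated sources add in power (mean-square): V_tot = √(ΣV_i²)
V_tot = √[(1.85×10⁻⁹)² + (1.28×10⁻⁹)² + (1.01×10⁻⁹)²] = 2.47×10⁻⁹ V = 2.47 nV

2.47 nV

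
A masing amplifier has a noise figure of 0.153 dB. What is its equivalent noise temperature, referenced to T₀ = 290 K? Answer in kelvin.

F = 10^(0.153/10) = 1.03586
T_e = (F − 1)·T₀ = (1.03586 − 1) × 290 = 10.4 K

10.4 K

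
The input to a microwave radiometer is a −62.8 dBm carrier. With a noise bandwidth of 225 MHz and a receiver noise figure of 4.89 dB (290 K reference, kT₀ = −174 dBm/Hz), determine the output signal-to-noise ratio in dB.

22.8 dB

Noise floor: N = −174 + 10 log₁₀(B) + NF
10 log₁₀(2.25×10⁸) = 83.52 dB
N = −174 + 83.52 + 4.89 = −85.59 dBm
SNR = P_sig − N = −62.8 − (−85.59) = 22.79 dB → 22.8 dB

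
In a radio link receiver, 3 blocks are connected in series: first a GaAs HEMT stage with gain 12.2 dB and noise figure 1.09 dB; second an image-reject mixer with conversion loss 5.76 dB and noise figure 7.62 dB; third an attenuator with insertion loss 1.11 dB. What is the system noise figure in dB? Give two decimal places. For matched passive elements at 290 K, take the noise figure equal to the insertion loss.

2.15 dB

Convert to linear (a loss of L dB is a gain of −L dB): F_i = 10^(NF_i/10), G_i = 10^(G_i,dB/10)
  Stage 1: F_1 = 10^(1.09/10) = 1.285, G_1 = 10^(12.2/10) = 16.60
  Stage 2: F_2 = 10^(7.62/10) = 5.781, G_2 = 10^(−5.76/10) = 0.2655
  Stage 3: F_3 = 10^(1.11/10) = 1.291, G_3 = 10^(−1.11/10) = 0.7745
Friis cascade:
  F = 1.285 + (5.781 − 1)/16.60 + (1.291 − 1)/4.406 = 1.639
NF = 10 log₁₀(1.639) = 2.15 dB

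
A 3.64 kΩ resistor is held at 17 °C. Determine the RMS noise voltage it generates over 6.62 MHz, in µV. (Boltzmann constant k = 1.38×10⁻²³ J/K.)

T = 17 °C + 273.15 = 290.15 K
V_n = √(4kTRB)
4kTRB = 4 × 1.38×10⁻²³ × 290.15 × 3.64×10³ × 6.62×10⁶ = 3.86×10⁻¹⁰ V²
V_n = √(3.86×10⁻¹⁰) = 1.96×10⁻⁵ V = 19.6 µV

19.6 µV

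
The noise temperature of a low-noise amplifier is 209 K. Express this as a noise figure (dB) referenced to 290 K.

F = 1 + T_e/T₀ = 1 + 209/290 = 1.72069
NF = 10 log₁₀(1.72069) = 2.36 dB

2.36 dB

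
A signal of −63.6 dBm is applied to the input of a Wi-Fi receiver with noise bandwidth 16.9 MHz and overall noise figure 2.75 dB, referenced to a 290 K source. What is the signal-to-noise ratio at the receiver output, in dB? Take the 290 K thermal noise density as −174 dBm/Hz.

35.4 dB

Noise floor: N = −174 + 10 log₁₀(B) + NF
10 log₁₀(1.69×10⁷) = 72.28 dB
N = −174 + 72.28 + 2.75 = −98.97 dBm
SNR = P_sig − N = −63.6 − (−98.97) = 35.37 dB → 35.4 dB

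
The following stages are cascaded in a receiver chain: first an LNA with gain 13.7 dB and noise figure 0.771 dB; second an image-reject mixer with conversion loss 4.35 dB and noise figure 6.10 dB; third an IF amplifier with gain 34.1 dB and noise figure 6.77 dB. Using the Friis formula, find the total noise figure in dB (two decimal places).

2.46 dB

Convert to linear (a loss of L dB is a gain of −L dB): F_i = 10^(NF_i/10), G_i = 10^(G_i,dB/10)
  Stage 1: F_1 = 10^(0.771/10) = 1.194, G_1 = 10^(13.7/10) = 23.44
  Stage 2: F_2 = 10^(6.10/10) = 4.074, G_2 = 10^(−4.35/10) = 0.3673
  Stage 3: F_3 = 10^(6.77/10) = 4.753, G_3 = 10^(34.1/10) = 2570
Friis cascade:
  F = 1.194 + (4.074 − 1)/23.44 + (4.753 − 1)/8.610 = 1.761
NF = 10 log₁₀(1.761) = 2.46 dB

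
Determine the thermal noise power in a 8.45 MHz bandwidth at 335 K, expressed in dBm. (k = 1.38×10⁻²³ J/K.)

P_n = kTB = 1.38×10⁻²³ × 335 × 8.45×10⁶ = 3.91×10⁻¹⁴ W
In dBm: 10 log₁₀(3.91×10⁻¹⁴ / 10⁻³) = −104.1 dBm

−104.1 dBm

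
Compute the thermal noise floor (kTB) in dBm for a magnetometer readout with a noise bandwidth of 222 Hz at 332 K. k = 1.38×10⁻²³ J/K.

−149.9 dBm

P_n = kTB = 1.38×10⁻²³ × 332 × 2.22×10² = 1.02×10⁻¹⁸ W
In dBm: 10 log₁₀(1.02×10⁻¹⁸ / 10⁻³) = −149.9 dBm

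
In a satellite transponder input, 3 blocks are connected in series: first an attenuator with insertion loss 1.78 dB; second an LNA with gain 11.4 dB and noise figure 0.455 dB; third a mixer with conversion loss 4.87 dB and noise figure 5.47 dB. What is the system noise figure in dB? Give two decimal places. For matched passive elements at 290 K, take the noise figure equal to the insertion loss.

Convert to linear (a loss of L dB is a gain of −L dB): F_i = 10^(NF_i/10), G_i = 10^(G_i,dB/10)
  Stage 1: F_1 = 10^(1.78/10) = 1.507, G_1 = 10^(−1.78/10) = 0.6637
  Stage 2: F_2 = 10^(0.455/10) = 1.110, G_2 = 10^(11.4/10) = 13.80
  Stage 3: F_3 = 10^(5.47/10) = 3.524, G_3 = 10^(−4.87/10) = 0.3258
Friis cascade:
  F = 1.507 + (1.110 − 1)/0.6637 + (3.524 − 1)/9.162 = 1.948
NF = 10 log₁₀(1.948) = 2.90 dB

2.90 dB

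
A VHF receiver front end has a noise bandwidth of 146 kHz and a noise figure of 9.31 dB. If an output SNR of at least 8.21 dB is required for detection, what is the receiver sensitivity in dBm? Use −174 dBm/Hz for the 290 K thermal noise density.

−104.8 dBm

Sensitivity = −174 + 10 log₁₀(B) + NF + SNR_min
= −174 + 51.64 + 9.31 + 8.21
= −104.84 dBm → −104.8 dBm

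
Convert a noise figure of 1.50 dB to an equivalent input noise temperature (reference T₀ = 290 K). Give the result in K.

F = 10^(1.50/10) = 1.41254
T_e = (F − 1)·T₀ = (1.41254 − 1) × 290 = 120 K

120 K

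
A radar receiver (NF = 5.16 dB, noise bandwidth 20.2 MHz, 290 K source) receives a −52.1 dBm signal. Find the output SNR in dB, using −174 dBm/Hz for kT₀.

Noise floor: N = −174 + 10 log₁₀(B) + NF
10 log₁₀(2.02×10⁷) = 73.05 dB
N = −174 + 73.05 + 5.16 = −95.79 dBm
SNR = P_sig − N = −52.1 − (−95.79) = 43.69 dB → 43.7 dB

43.7 dB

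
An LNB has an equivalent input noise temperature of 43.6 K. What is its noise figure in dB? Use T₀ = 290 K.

0.608 dB

F = 1 + T_e/T₀ = 1 + 43.6/290 = 1.15034
NF = 10 log₁₀(1.15034) = 0.608 dB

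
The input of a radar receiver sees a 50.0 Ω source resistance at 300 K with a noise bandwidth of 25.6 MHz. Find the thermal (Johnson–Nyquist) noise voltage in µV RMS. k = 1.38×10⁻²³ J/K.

4.60 µV

V_n = √(4kTRB)
4kTRB = 4 × 1.38×10⁻²³ × 300 × 5.00×10¹ × 2.56×10⁷ = 2.12×10⁻¹¹ V²
V_n = √(2.12×10⁻¹¹) = 4.60×10⁻⁶ V = 4.60 µV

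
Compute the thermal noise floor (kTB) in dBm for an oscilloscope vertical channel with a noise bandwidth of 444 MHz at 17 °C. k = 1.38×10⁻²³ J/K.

T = 17 °C + 273.15 = 290.15 K
P_n = kTB = 1.38×10⁻²³ × 290.15 × 4.44×10⁸ = 1.78×10⁻¹² W
In dBm: 10 log₁₀(1.78×10⁻¹² / 10⁻³) = −87.5 dBm

−87.5 dBm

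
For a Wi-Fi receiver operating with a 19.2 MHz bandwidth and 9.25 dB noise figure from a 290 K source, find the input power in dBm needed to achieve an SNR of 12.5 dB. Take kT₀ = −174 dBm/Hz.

Sensitivity = −174 + 10 log₁₀(B) + NF + SNR_min
= −174 + 72.83 + 9.25 + 12.5
= −79.42 dBm → −79.4 dBm

−79.4 dBm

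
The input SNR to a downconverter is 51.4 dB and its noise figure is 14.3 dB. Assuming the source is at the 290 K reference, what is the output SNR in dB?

By definition F = SNR_in/SNR_out, so in dB: SNR_out = SNR_in − NF
SNR_out = 51.4 − 14.3 = 37.1 dB

37.1 dB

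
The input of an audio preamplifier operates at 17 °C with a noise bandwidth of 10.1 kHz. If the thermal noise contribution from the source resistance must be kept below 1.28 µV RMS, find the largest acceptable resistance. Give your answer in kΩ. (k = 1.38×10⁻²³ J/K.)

10.1 kΩ

T = 17 °C + 273.15 = 290.15 K
Johnson–Nyquist: V_n = √(4kTRB) ⇒ R = V_n² / (4kTB)
4kTB = 4 × 1.38×10⁻²³ × 290.15 × 1.01×10⁴ = 1.62×10⁻¹⁶
R = (1.28×10⁻⁶)² / 1.62×10⁻¹⁶ = 1.01×10⁴ Ω = 10.1 kΩ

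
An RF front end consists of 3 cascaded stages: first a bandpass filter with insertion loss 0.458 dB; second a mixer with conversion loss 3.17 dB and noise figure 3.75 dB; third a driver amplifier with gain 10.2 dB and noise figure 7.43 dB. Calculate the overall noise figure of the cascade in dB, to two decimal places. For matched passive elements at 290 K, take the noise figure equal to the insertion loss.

Convert to linear (a loss of L dB is a gain of −L dB): F_i = 10^(NF_i/10), G_i = 10^(G_i,dB/10)
  Stage 1: F_1 = 10^(0.458/10) = 1.111, G_1 = 10^(−0.458/10) = 0.8999
  Stage 2: F_2 = 10^(3.75/10) = 2.371, G_2 = 10^(−3.17/10) = 0.4819
  Stage 3: F_3 = 10^(7.43/10) = 5.534, G_3 = 10^(10.2/10) = 10.47
Friis cascade:
  F = 1.111 + (2.371 − 1)/0.8999 + (5.534 − 1)/0.4337 = 13.09
NF = 10 log₁₀(13.09) = 11.17 dB

11.17 dB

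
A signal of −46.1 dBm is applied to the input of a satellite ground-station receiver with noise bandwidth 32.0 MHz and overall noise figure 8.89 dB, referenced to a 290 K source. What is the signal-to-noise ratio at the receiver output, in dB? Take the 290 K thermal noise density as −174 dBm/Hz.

44.0 dB

Noise floor: N = −174 + 10 log₁₀(B) + NF
10 log₁₀(3.20×10⁷) = 75.05 dB
N = −174 + 75.05 + 8.89 = −90.06 dBm
SNR = P_sig − N = −46.1 − (−90.06) = 43.96 dB → 44.0 dB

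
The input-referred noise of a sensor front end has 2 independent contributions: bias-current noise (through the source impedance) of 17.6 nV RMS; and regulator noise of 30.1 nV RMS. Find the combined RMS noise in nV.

Uncorrelated sources add in power (mean-square): V_tot = √(ΣV_i²)
V_tot = √[(1.76×10⁻⁸)² + (3.01×10⁻⁸)²] = 3.49×10⁻⁸ V = 34.9 nV

34.9 nV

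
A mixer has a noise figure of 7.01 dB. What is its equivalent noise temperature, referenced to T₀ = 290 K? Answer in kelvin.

1167 K

F = 10^(7.01/10) = 5.02343
T_e = (F − 1)·T₀ = (5.02343 − 1) × 290 = 1167 K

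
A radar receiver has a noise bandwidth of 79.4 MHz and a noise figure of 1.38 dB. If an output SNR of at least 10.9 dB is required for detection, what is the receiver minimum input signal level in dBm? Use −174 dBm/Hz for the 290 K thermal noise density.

−82.7 dBm

Sensitivity = −174 + 10 log₁₀(B) + NF + SNR_min
= −174 + 79 + 1.38 + 10.9
= −82.72 dBm → −82.7 dBm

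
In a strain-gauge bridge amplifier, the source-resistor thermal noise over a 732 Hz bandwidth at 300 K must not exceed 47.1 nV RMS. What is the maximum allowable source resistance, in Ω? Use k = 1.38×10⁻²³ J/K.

183 Ω

Johnson–Nyquist: V_n = √(4kTRB) ⇒ R = V_n² / (4kTB)
4kTB = 4 × 1.38×10⁻²³ × 300 × 7.32×10² = 1.21×10⁻¹⁷
R = (4.71×10⁻⁸)² / 1.21×10⁻¹⁷ = 1.83×10² Ω = 183 Ω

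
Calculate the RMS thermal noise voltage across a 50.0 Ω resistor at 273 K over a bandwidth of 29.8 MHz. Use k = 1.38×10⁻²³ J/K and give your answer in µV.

V_n = √(4kTRB)
4kTRB = 4 × 1.38×10⁻²³ × 273 × 5.00×10¹ × 2.98×10⁷ = 2.25×10⁻¹¹ V²
V_n = √(2.25×10⁻¹¹) = 4.74×10⁻⁶ V = 4.74 µV

4.74 µV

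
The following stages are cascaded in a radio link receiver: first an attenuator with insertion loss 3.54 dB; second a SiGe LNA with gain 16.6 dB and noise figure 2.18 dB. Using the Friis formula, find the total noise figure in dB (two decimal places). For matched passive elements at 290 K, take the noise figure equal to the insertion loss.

Convert to linear (a loss of L dB is a gain of −L dB): F_i = 10^(NF_i/10), G_i = 10^(G_i,dB/10)
  Stage 1: F_1 = 10^(3.54/10) = 2.259, G_1 = 10^(−3.54/10) = 0.4426
  Stage 2: F_2 = 10^(2.18/10) = 1.652, G_2 = 10^(16.6/10) = 45.71
Friis cascade:
  F = 2.259 + (1.652 − 1)/0.4426 = 3.733
NF = 10 log₁₀(3.733) = 5.72 dB

5.72 dB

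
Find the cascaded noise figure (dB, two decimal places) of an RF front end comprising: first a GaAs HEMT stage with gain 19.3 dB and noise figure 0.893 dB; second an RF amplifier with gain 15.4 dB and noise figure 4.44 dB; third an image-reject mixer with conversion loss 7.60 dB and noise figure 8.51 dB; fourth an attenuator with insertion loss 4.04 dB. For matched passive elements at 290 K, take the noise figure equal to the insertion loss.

Convert to linear (a loss of L dB is a gain of −L dB): F_i = 10^(NF_i/10), G_i = 10^(G_i,dB/10)
  Stage 1: F_1 = 10^(0.893/10) = 1.228, G_1 = 10^(19.3/10) = 85.11
  Stage 2: F_2 = 10^(4.44/10) = 2.780, G_2 = 10^(15.4/10) = 34.67
  Stage 3: F_3 = 10^(8.51/10) = 7.096, G_3 = 10^(−7.60/10) = 0.1738
  Stage 4: F_4 = 10^(4.04/10) = 2.535, G_4 = 10^(−4.04/10) = 0.3945
Friis cascade:
  F = 1.228 + (2.780 − 1)/85.11 + (7.096 − 1)/2951 + (2.535 − 1)/512.9 = 1.254
NF = 10 log₁₀(1.254) = 0.98 dB

0.98 dB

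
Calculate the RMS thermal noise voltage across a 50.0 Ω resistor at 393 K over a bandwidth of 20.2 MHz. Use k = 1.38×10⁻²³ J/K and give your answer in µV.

V_n = √(4kTRB)
4kTRB = 4 × 1.38×10⁻²³ × 393 × 5.00×10¹ × 2.02×10⁷ = 2.19×10⁻¹¹ V²
V_n = √(2.19×10⁻¹¹) = 4.68×10⁻⁶ V = 4.68 µV

4.68 µV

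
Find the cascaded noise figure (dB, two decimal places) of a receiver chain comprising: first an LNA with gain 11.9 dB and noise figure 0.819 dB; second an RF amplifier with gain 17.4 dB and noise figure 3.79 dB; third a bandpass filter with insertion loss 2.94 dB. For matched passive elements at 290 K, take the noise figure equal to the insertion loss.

1.13 dB

Convert to linear (a loss of L dB is a gain of −L dB): F_i = 10^(NF_i/10), G_i = 10^(G_i,dB/10)
  Stage 1: F_1 = 10^(0.819/10) = 1.208, G_1 = 10^(11.9/10) = 15.49
  Stage 2: F_2 = 10^(3.79/10) = 2.393, G_2 = 10^(17.4/10) = 54.95
  Stage 3: F_3 = 10^(2.94/10) = 1.968, G_3 = 10^(−2.94/10) = 0.5082
Friis cascade:
  F = 1.208 + (2.393 − 1)/15.49 + (1.968 − 1)/851.1 = 1.299
NF = 10 log₁₀(1.299) = 1.13 dB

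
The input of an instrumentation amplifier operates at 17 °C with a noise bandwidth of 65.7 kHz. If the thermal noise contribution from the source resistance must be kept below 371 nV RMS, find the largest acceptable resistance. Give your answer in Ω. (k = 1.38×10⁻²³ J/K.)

T = 17 °C + 273.15 = 290.15 K
Johnson–Nyquist: V_n = √(4kTRB) ⇒ R = V_n² / (4kTB)
4kTB = 4 × 1.38×10⁻²³ × 290.15 × 6.57×10⁴ = 1.05×10⁻¹⁵
R = (3.71×10⁻⁷)² / 1.05×10⁻¹⁵ = 1.31×10² Ω = 131 Ω

131 Ω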